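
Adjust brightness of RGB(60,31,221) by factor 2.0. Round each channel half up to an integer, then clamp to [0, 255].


Multiply each channel by 2.0, round half up, clamp to [0, 255]
R: 60×2.0 = 120
G: 31×2.0 = 62
B: 221×2.0 = 442 → clamp → 255
= RGB(120, 62, 255)


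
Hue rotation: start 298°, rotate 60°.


New hue = (H + rotation) mod 360
New hue = (298 + 60) mod 360
= 358 mod 360
= 358°


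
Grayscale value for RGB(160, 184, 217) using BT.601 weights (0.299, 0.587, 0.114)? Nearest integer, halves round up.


Gray = 0.299×R + 0.587×G + 0.114×B
Gray = 0.299×160 + 0.587×184 + 0.114×217
Gray = 47.840 + 108.008 + 24.738
Gray = 180.586 → round half up → 181
Gray = 181


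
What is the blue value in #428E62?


Color: #428E62
R = 42 = 66
G = 8E = 142
B = 62 = 98
Blue = 98


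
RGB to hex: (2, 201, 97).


R = 2 → 02 (hex)
G = 201 → C9 (hex)
B = 97 → 61 (hex)
Hex = #02C961


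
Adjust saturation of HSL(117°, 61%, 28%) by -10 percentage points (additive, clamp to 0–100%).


Original S = 61%
Adjustment = -10 percentage points
New S = 61 + (-10) = 51
Clamp to [0, 100] → 51
= HSL(117°, 51%, 28%)


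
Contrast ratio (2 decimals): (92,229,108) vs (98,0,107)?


Linearize each sRGB channel c=v/255: c/12.92 if c ≤ 0.04045 else ((c+0.055)/1.055)^2.4
L = 0.2126×R_lin + 0.7152×G_lin + 0.0722×B_lin
Color 1 (92,229,108):
  R=92: 92/255≈0.3608 > 0.04045 → ((0.3608+0.055)/1.055)^2.4 ≈ 0.10702
  G=229: 229/255≈0.8980 > 0.04045 → ((0.8980+0.055)/1.055)^2.4 ≈ 0.78354
  B=108: 108/255≈0.4235 > 0.04045 → ((0.4235+0.055)/1.055)^2.4 ≈ 0.14996
  L1 = 0.2126×0.10702 + 0.7152×0.78354 + 0.0722×0.14996 ≈ 0.59397
Color 2 (98,0,107):
  R=98: 98/255≈0.3843 > 0.04045 → ((0.3843+0.055)/1.055)^2.4 ≈ 0.12214
  G=0: 0/255≈0.0000 ≤ 0.04045 → 0.0000/12.92 ≈ 0.00000
  B=107: 107/255≈0.4196 > 0.04045 → ((0.4196+0.055)/1.055)^2.4 ≈ 0.14703
  L2 = 0.2126×0.12214 + 0.7152×0.00000 + 0.0722×0.14703 ≈ 0.03658
Lighter = 0.59397, Darker = 0.03658
Ratio = (L_lighter + 0.05) / (L_darker + 0.05)
Ratio = (0.59397 + 0.05) / (0.03658 + 0.05) = 0.64397 / 0.08658 ≈ 7.4376
Ratio ≈ 7.44:1


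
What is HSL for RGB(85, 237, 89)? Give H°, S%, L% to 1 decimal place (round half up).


Normalize: R'=85/255≈0.3333, G'=237/255≈0.9294, B'=89/255≈0.3490
Max=237/255, Min=85/255, Δ=Max-Min=152/255
L = (Max+Min)/2 = (237+85)/510 = 322/510 = 0.63137… → L = 63.1%
L > 0.5 → S = Δ/(2-Max-Min) = 152/(510-237-85) = 152/188 = 0.80851… → S = 80.9%
(the 1/255 factors cancel in S and H, so raw channel differences can be used)
Max is G' → H = 60 × ((B-R)/Δ + 2) = 60 × ((89-85)/152 + 2)
  4/152 + 2 = 0.0263… + 2 = 2.0263…
  H = 60 × 2.0263… = 121.578…° → H = 121.6°
= HSL(121.6°, 80.9%, 63.1%)


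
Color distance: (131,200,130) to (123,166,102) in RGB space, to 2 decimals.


d = √[(R₁-R₂)² + (G₁-G₂)² + (B₁-B₂)²]
d = √[(131-123)² + (200-166)² + (130-102)²]
d = √[64 + 1156 + 784]
d = √2004
d ≈ 44.77


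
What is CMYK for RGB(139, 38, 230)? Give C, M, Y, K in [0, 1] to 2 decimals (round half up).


R'=139/255≈0.5451, G'=38/255≈0.1490, B'=230/255≈0.9020
K = 1 - max(R',G',B') = 1 - 230/255 = 25/255 = 0.09803… → 0.10
(1-R'-K)/(1-K) simplifies to (max-R)/max with max = 230:
C = (230-139)/230 = 91/230 = 0.39565… → 0.40
M = (230-38)/230 = 192/230 = 0.83478… → 0.83
Y = (230-230)/230 = 0/230 = 0 → 0.00
= CMYK(0.40, 0.83, 0.00, 0.10)


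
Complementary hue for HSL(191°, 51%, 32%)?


Complement = opposite side of color wheel = hue + 180°
H' = (191 + 180) mod 360 = 11°
S and L unchanged.
= HSL(11°, 51%, 32%)


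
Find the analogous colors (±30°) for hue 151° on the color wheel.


Base hue: 151°
Left analog: (151 - 30) mod 360 = 121°
Right analog: (151 + 30) mod 360 = 181°
Analogous hues = 121° and 181°


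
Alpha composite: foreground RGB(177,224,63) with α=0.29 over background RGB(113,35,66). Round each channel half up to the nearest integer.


C = α×F + (1-α)×B, with 1-α = 0.71
R: 0.29×177 + 0.71×113 = 51.33 + 80.23 = 131.56 → 132
G: 0.29×224 + 0.71×35 = 64.96 + 24.85 = 89.81 → 90
B: 0.29×63 + 0.71×66 = 18.27 + 46.86 = 65.13 → 65
= RGB(132, 90, 65)


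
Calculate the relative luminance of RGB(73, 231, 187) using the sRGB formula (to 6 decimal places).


Linearize each channel (sRGB transfer function): c = v/255; c_lin = c/12.92 if c ≤ 0.04045, else ((c+0.055)/1.055)^2.4
  R: 73/255 ≈ 0.286275 > 0.04045 → ((0.286275+0.055)/1.055)^2.4 ≈ 0.066626
  G: 231/255 ≈ 0.905882 > 0.04045 → ((0.905882+0.055)/1.055)^2.4 ≈ 0.799103
  B: 187/255 ≈ 0.733333 > 0.04045 → ((0.733333+0.055)/1.055)^2.4 ≈ 0.496933
R_lin = 0.066626, G_lin = 0.799103, B_lin = 0.496933
L = 0.2126×R + 0.7152×G + 0.0722×B
L = 0.2126×0.066626 + 0.7152×0.799103 + 0.0722×0.496933
L ≈ 0.621562


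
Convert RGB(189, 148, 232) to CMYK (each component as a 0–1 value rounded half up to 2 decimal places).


R'=189/255≈0.7412, G'=148/255≈0.5804, B'=232/255≈0.9098
K = 1 - max(R',G',B') = 1 - 232/255 = 23/255 = 0.09019… → 0.09
(1-R'-K)/(1-K) simplifies to (max-R)/max with max = 232:
C = (232-189)/232 = 43/232 = 0.18534… → 0.19
M = (232-148)/232 = 84/232 = 0.36206… → 0.36
Y = (232-232)/232 = 0/232 = 0 → 0.00
= CMYK(0.19, 0.36, 0.00, 0.09)


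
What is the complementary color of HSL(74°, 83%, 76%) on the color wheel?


Complement = opposite side of color wheel = hue + 180°
H' = (74 + 180) mod 360 = 254°
S and L unchanged.
= HSL(254°, 83%, 76%)


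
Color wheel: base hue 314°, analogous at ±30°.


Base hue: 314°
Left analog: (314 - 30) mod 360 = 284°
Right analog: (314 + 30) mod 360 = 344°
Analogous hues = 284° and 344°


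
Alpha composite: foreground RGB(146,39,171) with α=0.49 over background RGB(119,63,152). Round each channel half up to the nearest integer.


C = α×F + (1-α)×B, with 1-α = 0.51
R: 0.49×146 + 0.51×119 = 71.54 + 60.69 = 132.23 → 132
G: 0.49×39 + 0.51×63 = 19.11 + 32.13 = 51.24 → 51
B: 0.49×171 + 0.51×152 = 83.79 + 77.52 = 161.31 → 161
= RGB(132, 51, 161)


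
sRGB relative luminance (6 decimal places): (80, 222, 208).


Linearize each channel (sRGB transfer function): c = v/255; c_lin = c/12.92 if c ≤ 0.04045, else ((c+0.055)/1.055)^2.4
  R: 80/255 ≈ 0.313725 > 0.04045 → ((0.313725+0.055)/1.055)^2.4 ≈ 0.080220
  G: 222/255 ≈ 0.870588 > 0.04045 → ((0.870588+0.055)/1.055)^2.4 ≈ 0.730461
  B: 208/255 ≈ 0.815686 > 0.04045 → ((0.815686+0.055)/1.055)^2.4 ≈ 0.630757
R_lin = 0.080220, G_lin = 0.730461, B_lin = 0.630757
L = 0.2126×R + 0.7152×G + 0.0722×B
L = 0.2126×0.080220 + 0.7152×0.730461 + 0.0722×0.630757
L ≈ 0.585021


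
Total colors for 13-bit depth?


Colors = 2^bits = 2^13
= 8,192 colors


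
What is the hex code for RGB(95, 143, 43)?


R = 95 → 5F (hex)
G = 143 → 8F (hex)
B = 43 → 2B (hex)
Hex = #5F8F2B


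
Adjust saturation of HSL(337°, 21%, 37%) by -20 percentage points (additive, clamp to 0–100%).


Original S = 21%
Adjustment = -20 percentage points
New S = 21 + (-20) = 1
Clamp to [0, 100] → 1
= HSL(337°, 1%, 37%)


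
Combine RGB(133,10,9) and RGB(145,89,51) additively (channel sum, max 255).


Additive: each channel = min(255, C₁+C₂)
R: 133+145 = 278 → 255
G: 10+89 = 99 → 99
B: 9+51 = 60 → 60
= RGB(255, 99, 60)


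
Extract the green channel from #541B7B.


Color: #541B7B
R = 54 = 84
G = 1B = 27
B = 7B = 123
Green = 27


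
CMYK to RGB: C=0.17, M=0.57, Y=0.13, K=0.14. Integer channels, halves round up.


R = 255 × (1-C) × (1-K) = 255 × 0.83 × 0.86 = 182.019 → 182
G = 255 × (1-M) × (1-K) = 255 × 0.43 × 0.86 = 94.299 → 94
B = 255 × (1-Y) × (1-K) = 255 × 0.87 × 0.86 = 190.791 → 191
= RGB(182, 94, 191)


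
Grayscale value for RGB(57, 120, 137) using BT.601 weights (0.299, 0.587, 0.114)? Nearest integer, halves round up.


Gray = 0.299×R + 0.587×G + 0.114×B
Gray = 0.299×57 + 0.587×120 + 0.114×137
Gray = 17.043 + 70.440 + 15.618
Gray = 103.101 → round half up → 103
Gray = 103


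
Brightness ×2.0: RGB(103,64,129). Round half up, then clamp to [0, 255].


Multiply each channel by 2.0, round half up, clamp to [0, 255]
R: 103×2.0 = 206
G: 64×2.0 = 128
B: 129×2.0 = 258 → clamp → 255
= RGB(206, 128, 255)


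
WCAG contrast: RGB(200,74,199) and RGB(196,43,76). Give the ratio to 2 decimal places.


Linearize each sRGB channel c=v/255: c/12.92 if c ≤ 0.04045 else ((c+0.055)/1.055)^2.4
L = 0.2126×R_lin + 0.7152×G_lin + 0.0722×B_lin
Color 1 (200,74,199):
  R=200: 200/255≈0.7843 > 0.04045 → ((0.7843+0.055)/1.055)^2.4 ≈ 0.57758
  G=74: 74/255≈0.2902 > 0.04045 → ((0.2902+0.055)/1.055)^2.4 ≈ 0.06848
  B=199: 199/255≈0.7804 > 0.04045 → ((0.7804+0.055)/1.055)^2.4 ≈ 0.57112
  L1 = 0.2126×0.57758 + 0.7152×0.06848 + 0.0722×0.57112 ≈ 0.21300
Color 2 (196,43,76):
  R=196: 196/255≈0.7686 > 0.04045 → ((0.7686+0.055)/1.055)^2.4 ≈ 0.55201
  G=43: 43/255≈0.1686 > 0.04045 → ((0.1686+0.055)/1.055)^2.4 ≈ 0.02416
  B=76: 76/255≈0.2980 > 0.04045 → ((0.2980+0.055)/1.055)^2.4 ≈ 0.07227
  L2 = 0.2126×0.55201 + 0.7152×0.02416 + 0.0722×0.07227 ≈ 0.13985
Lighter = 0.21300, Darker = 0.13985
Ratio = (L_lighter + 0.05) / (L_darker + 0.05)
Ratio = (0.21300 + 0.05) / (0.13985 + 0.05) = 0.26300 / 0.18985 ≈ 1.3853
Ratio ≈ 1.39:1


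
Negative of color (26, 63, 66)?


Invert: (255-R, 255-G, 255-B)
R: 255-26 = 229
G: 255-63 = 192
B: 255-66 = 189
= RGB(229, 192, 189)


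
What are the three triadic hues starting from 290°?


Triadic: equally spaced at 120° intervals
H1 = 290°
H2 = (290 + 120) mod 360 = 50°
H3 = (290 + 240) mod 360 = 170°
Triadic = 290°, 50°, 170°


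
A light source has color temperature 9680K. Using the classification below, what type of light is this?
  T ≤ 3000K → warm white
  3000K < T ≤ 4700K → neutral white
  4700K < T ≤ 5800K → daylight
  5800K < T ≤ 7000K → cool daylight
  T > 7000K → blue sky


Temperature: 9680K
9680K > 7000K → blue sky
Classification: blue sky


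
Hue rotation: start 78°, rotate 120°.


New hue = (H + rotation) mod 360
New hue = (78 + 120) mod 360
= 198 mod 360
= 198°


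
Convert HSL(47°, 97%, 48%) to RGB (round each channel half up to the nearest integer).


H=47°, S=0.97, L=0.48
C = (1-|2L-1|)×S = (1-|-0.04|)×0.97 = 0.9312
H' = H/60 = 47/60 ≈ 0.7833; X = C×(1-|H' mod 2 - 1|) = 0.72944
m = L - C/2 = 0.48 - 0.4656 = 0.0144
Sector ⌊H'⌋ = 0 → (R',G',B') = (0.9312, 0.72944, 0.0)
RGB = ((R'+m)×255, (G'+m)×255, (B'+m)×255) = (241.128, 189.6792, 3.672)
Round half up → RGB(241, 190, 4)


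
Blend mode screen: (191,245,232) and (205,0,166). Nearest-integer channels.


Screen: C = 255 - (255-A)×(255-B)/255, rounded to nearest integer
R: 255 - (255-191)×(255-205)/255 = 255 - 3200/255 ≈ 255 - 12.549 = 242.451 → 242
G: 255 - (255-245)×(255-0)/255 = 255 - 2550/255 ≈ 255 - 10.000 = 245.000 → 245
B: 255 - (255-232)×(255-166)/255 = 255 - 2047/255 ≈ 255 - 8.027 = 246.973 → 247
= RGB(242, 245, 247)


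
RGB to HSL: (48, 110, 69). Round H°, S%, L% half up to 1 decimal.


Normalize: R'=48/255≈0.1882, G'=110/255≈0.4314, B'=69/255≈0.2706
Max=110/255, Min=48/255, Δ=Max-Min=62/255
L = (Max+Min)/2 = (110+48)/510 = 158/510 = 0.30980… → L = 31.0%
L ≤ 0.5 → S = Δ/(Max+Min) = 62/(110+48) = 62/158 = 0.39240… → S = 39.2%
(the 1/255 factors cancel in S and H, so raw channel differences can be used)
Max is G' → H = 60 × ((B-R)/Δ + 2) = 60 × ((69-48)/62 + 2)
  21/62 + 2 = 0.3387… + 2 = 2.3387…
  H = 60 × 2.3387… = 140.322…° → H = 140.3°
= HSL(140.3°, 39.2%, 31.0%)


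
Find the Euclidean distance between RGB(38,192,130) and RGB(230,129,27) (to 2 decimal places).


d = √[(R₁-R₂)² + (G₁-G₂)² + (B₁-B₂)²]
d = √[(38-230)² + (192-129)² + (130-27)²]
d = √[36864 + 3969 + 10609]
d = √51442
d ≈ 226.81


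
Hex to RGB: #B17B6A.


B1 → 177 (R)
7B → 123 (G)
6A → 106 (B)
= RGB(177, 123, 106)


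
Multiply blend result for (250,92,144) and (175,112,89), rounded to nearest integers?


Multiply: C = A×B/255, rounded to nearest integer
R: 250×175/255 = 43750/255 ≈ 171.569 → 172
G: 92×112/255 = 10304/255 ≈ 40.408 → 40
B: 144×89/255 = 12816/255 ≈ 50.259 → 50
= RGB(172, 40, 50)


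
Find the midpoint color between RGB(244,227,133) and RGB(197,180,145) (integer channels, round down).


Midpoint: each channel = ⌊(C₁+C₂)/2⌋
R: ⌊(244+197)/2⌋ = 220
G: ⌊(227+180)/2⌋ = 203
B: ⌊(133+145)/2⌋ = 139
= RGB(220, 203, 139)


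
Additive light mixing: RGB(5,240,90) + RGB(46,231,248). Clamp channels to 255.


Additive: each channel = min(255, C₁+C₂)
R: 5+46 = 51 → 51
G: 240+231 = 471 → 255
B: 90+248 = 338 → 255
= RGB(51, 255, 255)


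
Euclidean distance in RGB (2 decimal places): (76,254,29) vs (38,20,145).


d = √[(R₁-R₂)² + (G₁-G₂)² + (B₁-B₂)²]
d = √[(76-38)² + (254-20)² + (29-145)²]
d = √[1444 + 54756 + 13456]
d = √69656
d ≈ 263.92


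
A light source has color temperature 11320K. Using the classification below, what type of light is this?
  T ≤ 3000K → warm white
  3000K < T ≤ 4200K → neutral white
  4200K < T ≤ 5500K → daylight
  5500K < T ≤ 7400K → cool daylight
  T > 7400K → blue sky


Temperature: 11320K
11320K > 7400K → blue sky
Classification: blue sky


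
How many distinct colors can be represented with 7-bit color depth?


Colors = 2^bits = 2^7
= 128 colors


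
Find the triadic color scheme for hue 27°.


Triadic: equally spaced at 120° intervals
H1 = 27°
H2 = (27 + 120) mod 360 = 147°
H3 = (27 + 240) mod 360 = 267°
Triadic = 27°, 147°, 267°


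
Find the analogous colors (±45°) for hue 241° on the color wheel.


Base hue: 241°
Left analog: (241 - 45) mod 360 = 196°
Right analog: (241 + 45) mod 360 = 286°
Analogous hues = 196° and 286°


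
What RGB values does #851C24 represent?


85 → 133 (R)
1C → 28 (G)
24 → 36 (B)
= RGB(133, 28, 36)


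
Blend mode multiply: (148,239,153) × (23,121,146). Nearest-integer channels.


Multiply: C = A×B/255, rounded to nearest integer
R: 148×23/255 = 3404/255 ≈ 13.349 → 13
G: 239×121/255 = 28919/255 ≈ 113.408 → 113
B: 153×146/255 = 22338/255 ≈ 87.600 → 88
= RGB(13, 113, 88)


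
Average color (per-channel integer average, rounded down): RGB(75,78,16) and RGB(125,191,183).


Midpoint: each channel = ⌊(C₁+C₂)/2⌋
R: ⌊(75+125)/2⌋ = 100
G: ⌊(78+191)/2⌋ = 134
B: ⌊(16+183)/2⌋ = 99
= RGB(100, 134, 99)


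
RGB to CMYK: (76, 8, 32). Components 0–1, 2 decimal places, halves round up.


R'=76/255≈0.2980, G'=8/255≈0.0314, B'=32/255≈0.1255
K = 1 - max(R',G',B') = 1 - 76/255 = 179/255 = 0.70196… → 0.70
(1-R'-K)/(1-K) simplifies to (max-R)/max with max = 76:
C = (76-76)/76 = 0/76 = 0 → 0.00
M = (76-8)/76 = 68/76 = 0.89473… → 0.89
Y = (76-32)/76 = 44/76 = 0.57894… → 0.58
= CMYK(0.00, 0.89, 0.58, 0.70)


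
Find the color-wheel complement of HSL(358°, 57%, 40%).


Complement = opposite side of color wheel = hue + 180°
H' = (358 + 180) mod 360 = 178°
S and L unchanged.
= HSL(178°, 57%, 40%)


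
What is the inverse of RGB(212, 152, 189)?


Invert: (255-R, 255-G, 255-B)
R: 255-212 = 43
G: 255-152 = 103
B: 255-189 = 66
= RGB(43, 103, 66)


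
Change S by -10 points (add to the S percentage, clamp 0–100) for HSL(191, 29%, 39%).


Original S = 29%
Adjustment = -10 percentage points
New S = 29 + (-10) = 19
Clamp to [0, 100] → 19
= HSL(191°, 19%, 39%)


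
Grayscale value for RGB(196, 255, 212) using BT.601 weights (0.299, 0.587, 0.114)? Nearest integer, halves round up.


Gray = 0.299×R + 0.587×G + 0.114×B
Gray = 0.299×196 + 0.587×255 + 0.114×212
Gray = 58.604 + 149.685 + 24.168
Gray = 232.457 → round half up → 232
Gray = 232


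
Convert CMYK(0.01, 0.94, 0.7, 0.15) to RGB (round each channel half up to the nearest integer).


R = 255 × (1-C) × (1-K) = 255 × 0.99 × 0.85 = 214.5825 → 215
G = 255 × (1-M) × (1-K) = 255 × 0.06 × 0.85 = 13.005 → 13
B = 255 × (1-Y) × (1-K) = 255 × 0.30 × 0.85 = 65.025 → 65
= RGB(215, 13, 65)


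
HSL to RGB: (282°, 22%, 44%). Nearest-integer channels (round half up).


H=282°, S=0.22, L=0.44
C = (1-|2L-1|)×S = (1-|-0.12|)×0.22 = 0.1936
H' = H/60 = 282/60 ≈ 4.7000; X = C×(1-|H' mod 2 - 1|) = 0.13552
m = L - C/2 = 0.44 - 0.0968 = 0.3432
Sector ⌊H'⌋ = 4 → (R',G',B') = (0.13552, 0.0, 0.1936)
RGB = ((R'+m)×255, (G'+m)×255, (B'+m)×255) = (122.0736, 87.516, 136.884)
Round half up → RGB(122, 88, 137)


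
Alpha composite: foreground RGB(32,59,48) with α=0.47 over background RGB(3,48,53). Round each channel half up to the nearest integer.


C = α×F + (1-α)×B, with 1-α = 0.53
R: 0.47×32 + 0.53×3 = 15.04 + 1.59 = 16.63 → 17
G: 0.47×59 + 0.53×48 = 27.73 + 25.44 = 53.17 → 53
B: 0.47×48 + 0.53×53 = 22.56 + 28.09 = 50.65 → 51
= RGB(17, 53, 51)


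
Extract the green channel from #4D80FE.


Color: #4D80FE
R = 4D = 77
G = 80 = 128
B = FE = 254
Green = 128


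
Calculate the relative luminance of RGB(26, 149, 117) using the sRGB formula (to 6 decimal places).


Linearize each channel (sRGB transfer function): c = v/255; c_lin = c/12.92 if c ≤ 0.04045, else ((c+0.055)/1.055)^2.4
  R: 26/255 ≈ 0.101961 > 0.04045 → ((0.101961+0.055)/1.055)^2.4 ≈ 0.010330
  G: 149/255 ≈ 0.584314 > 0.04045 → ((0.584314+0.055)/1.055)^2.4 ≈ 0.300544
  B: 117/255 ≈ 0.458824 > 0.04045 → ((0.458824+0.055)/1.055)^2.4 ≈ 0.177888
R_lin = 0.010330, G_lin = 0.300544, B_lin = 0.177888
L = 0.2126×R + 0.7152×G + 0.0722×B
L = 0.2126×0.010330 + 0.7152×0.300544 + 0.0722×0.177888
L ≈ 0.229989


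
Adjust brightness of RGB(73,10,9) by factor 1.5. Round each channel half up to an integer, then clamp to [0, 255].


Multiply each channel by 1.5, round half up, clamp to [0, 255]
R: 73×1.5 = 109.5 → round → 110
G: 10×1.5 = 15
B: 9×1.5 = 13.5 → round → 14
= RGB(110, 15, 14)


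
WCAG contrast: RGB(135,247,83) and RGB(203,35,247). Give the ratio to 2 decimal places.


Linearize each sRGB channel c=v/255: c/12.92 if c ≤ 0.04045 else ((c+0.055)/1.055)^2.4
L = 0.2126×R_lin + 0.7152×G_lin + 0.0722×B_lin
Color 1 (135,247,83):
  R=135: 135/255≈0.5294 > 0.04045 → ((0.5294+0.055)/1.055)^2.4 ≈ 0.24228
  G=247: 247/255≈0.9686 > 0.04045 → ((0.9686+0.055)/1.055)^2.4 ≈ 0.93011
  B=83: 83/255≈0.3255 > 0.04045 → ((0.3255+0.055)/1.055)^2.4 ≈ 0.08650
  L1 = 0.2126×0.24228 + 0.7152×0.93011 + 0.0722×0.08650 ≈ 0.72297
Color 2 (203,35,247):
  R=203: 203/255≈0.7961 > 0.04045 → ((0.7961+0.055)/1.055)^2.4 ≈ 0.59720
  G=35: 35/255≈0.1373 > 0.04045 → ((0.1373+0.055)/1.055)^2.4 ≈ 0.01681
  B=247: 247/255≈0.9686 > 0.04045 → ((0.9686+0.055)/1.055)^2.4 ≈ 0.93011
  L2 = 0.2126×0.59720 + 0.7152×0.01681 + 0.0722×0.93011 ≈ 0.20614
Lighter = 0.72297, Darker = 0.20614
Ratio = (L_lighter + 0.05) / (L_darker + 0.05)
Ratio = (0.72297 + 0.05) / (0.20614 + 0.05) = 0.77297 / 0.25614 ≈ 3.0178
Ratio ≈ 3.02:1


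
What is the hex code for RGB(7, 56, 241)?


R = 7 → 07 (hex)
G = 56 → 38 (hex)
B = 241 → F1 (hex)
Hex = #0738F1


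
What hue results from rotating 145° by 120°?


New hue = (H + rotation) mod 360
New hue = (145 + 120) mod 360
= 265 mod 360
= 265°


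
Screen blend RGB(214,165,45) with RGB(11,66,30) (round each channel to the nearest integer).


Screen: C = 255 - (255-A)×(255-B)/255, rounded to nearest integer
R: 255 - (255-214)×(255-11)/255 = 255 - 10004/255 ≈ 255 - 39.231 = 215.769 → 216
G: 255 - (255-165)×(255-66)/255 = 255 - 17010/255 ≈ 255 - 66.706 = 188.294 → 188
B: 255 - (255-45)×(255-30)/255 = 255 - 47250/255 ≈ 255 - 185.294 = 69.706 → 70
= RGB(216, 188, 70)


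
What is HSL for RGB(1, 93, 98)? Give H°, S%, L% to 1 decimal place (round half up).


Normalize: R'=1/255≈0.0039, G'=93/255≈0.3647, B'=98/255≈0.3843
Max=98/255, Min=1/255, Δ=Max-Min=97/255
L = (Max+Min)/2 = (98+1)/510 = 99/510 = 0.19411… → L = 19.4%
L ≤ 0.5 → S = Δ/(Max+Min) = 97/(98+1) = 97/99 = 0.97979… → S = 98.0%
(the 1/255 factors cancel in S and H, so raw channel differences can be used)
Max is B' → H = 60 × ((R-G)/Δ + 4) = 60 × ((1-93)/97 + 4)
  -92/97 + 4 = -0.9484… + 4 = 3.0515…
  H = 60 × 3.0515… = 183.092…° → H = 183.1°
= HSL(183.1°, 98.0%, 19.4%)


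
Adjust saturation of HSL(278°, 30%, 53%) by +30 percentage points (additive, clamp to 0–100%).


Original S = 30%
Adjustment = +30 percentage points
New S = 30 + (30) = 60
Clamp to [0, 100] → 60
= HSL(278°, 60%, 53%)


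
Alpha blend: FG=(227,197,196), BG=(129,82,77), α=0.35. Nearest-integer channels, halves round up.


C = α×F + (1-α)×B, with 1-α = 0.65
R: 0.35×227 + 0.65×129 = 79.45 + 83.85 = 163.30 → 163
G: 0.35×197 + 0.65×82 = 68.95 + 53.30 = 122.25 → 122
B: 0.35×196 + 0.65×77 = 68.60 + 50.05 = 118.65 → 119
= RGB(163, 122, 119)


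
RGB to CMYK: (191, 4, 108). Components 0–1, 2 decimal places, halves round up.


R'=191/255≈0.7490, G'=4/255≈0.0157, B'=108/255≈0.4235
K = 1 - max(R',G',B') = 1 - 191/255 = 64/255 = 0.25098… → 0.25
(1-R'-K)/(1-K) simplifies to (max-R)/max with max = 191:
C = (191-191)/191 = 0/191 = 0 → 0.00
M = (191-4)/191 = 187/191 = 0.97905… → 0.98
Y = (191-108)/191 = 83/191 = 0.43455… → 0.43
= CMYK(0.00, 0.98, 0.43, 0.25)


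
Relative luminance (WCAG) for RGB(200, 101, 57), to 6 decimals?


Linearize each channel (sRGB transfer function): c = v/255; c_lin = c/12.92 if c ≤ 0.04045, else ((c+0.055)/1.055)^2.4
  R: 200/255 ≈ 0.784314 > 0.04045 → ((0.784314+0.055)/1.055)^2.4 ≈ 0.577580
  G: 101/255 ≈ 0.396078 > 0.04045 → ((0.396078+0.055)/1.055)^2.4 ≈ 0.130136
  B: 57/255 ≈ 0.223529 > 0.04045 → ((0.223529+0.055)/1.055)^2.4 ≈ 0.040915
R_lin = 0.577580, G_lin = 0.130136, B_lin = 0.040915
L = 0.2126×R + 0.7152×G + 0.0722×B
L = 0.2126×0.577580 + 0.7152×0.130136 + 0.0722×0.040915
L ≈ 0.218821


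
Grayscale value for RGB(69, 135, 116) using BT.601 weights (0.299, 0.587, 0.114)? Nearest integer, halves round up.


Gray = 0.299×R + 0.587×G + 0.114×B
Gray = 0.299×69 + 0.587×135 + 0.114×116
Gray = 20.631 + 79.245 + 13.224
Gray = 113.100 → round half up → 113
Gray = 113


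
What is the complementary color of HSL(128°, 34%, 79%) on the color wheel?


Complement = opposite side of color wheel = hue + 180°
H' = (128 + 180) mod 360 = 308°
S and L unchanged.
= HSL(308°, 34%, 79%)


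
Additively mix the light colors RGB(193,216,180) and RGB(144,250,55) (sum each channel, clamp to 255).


Additive: each channel = min(255, C₁+C₂)
R: 193+144 = 337 → 255
G: 216+250 = 466 → 255
B: 180+55 = 235 → 235
= RGB(255, 255, 235)


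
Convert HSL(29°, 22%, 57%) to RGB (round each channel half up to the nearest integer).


H=29°, S=0.22, L=0.57
C = (1-|2L-1|)×S = (1-|0.14|)×0.22 = 0.1892
H' = H/60 = 29/60 ≈ 0.4833; X = C×(1-|H' mod 2 - 1|) ≈ 0.0914
m = L - C/2 = 0.57 - 0.0946 = 0.4754
Sector ⌊H'⌋ = 0 → (R',G',B') = (0.1892, ≈0.0914, 0.0)
RGB = ((R'+m)×255, (G'+m)×255, (B'+m)×255) = (169.473, 144.5459, 121.227)
Round half up → RGB(169, 145, 121)


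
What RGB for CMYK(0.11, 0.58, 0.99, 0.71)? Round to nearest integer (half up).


R = 255 × (1-C) × (1-K) = 255 × 0.89 × 0.29 = 65.8155 → 66
G = 255 × (1-M) × (1-K) = 255 × 0.42 × 0.29 = 31.059 → 31
B = 255 × (1-Y) × (1-K) = 255 × 0.01 × 0.29 = 0.7395 → 1
= RGB(66, 31, 1)


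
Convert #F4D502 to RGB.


F4 → 244 (R)
D5 → 213 (G)
02 → 2 (B)
= RGB(244, 213, 2)


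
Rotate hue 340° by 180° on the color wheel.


New hue = (H + rotation) mod 360
New hue = (340 + 180) mod 360
= 520 mod 360
= 160°


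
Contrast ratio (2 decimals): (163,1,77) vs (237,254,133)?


Linearize each sRGB channel c=v/255: c/12.92 if c ≤ 0.04045 else ((c+0.055)/1.055)^2.4
L = 0.2126×R_lin + 0.7152×G_lin + 0.0722×B_lin
Color 1 (163,1,77):
  R=163: 163/255≈0.6392 > 0.04045 → ((0.6392+0.055)/1.055)^2.4 ≈ 0.36625
  G=1: 1/255≈0.0039 ≤ 0.04045 → 0.0039/12.92 ≈ 0.00030
  B=77: 77/255≈0.3020 > 0.04045 → ((0.3020+0.055)/1.055)^2.4 ≈ 0.07421
  L1 = 0.2126×0.36625 + 0.7152×0.00030 + 0.0722×0.07421 ≈ 0.08344
Color 2 (237,254,133):
  R=237: 237/255≈0.9294 > 0.04045 → ((0.9294+0.055)/1.055)^2.4 ≈ 0.84687
  G=254: 254/255≈0.9961 > 0.04045 → ((0.9961+0.055)/1.055)^2.4 ≈ 0.99110
  B=133: 133/255≈0.5216 > 0.04045 → ((0.5216+0.055)/1.055)^2.4 ≈ 0.23455
  L2 = 0.2126×0.84687 + 0.7152×0.99110 + 0.0722×0.23455 ≈ 0.90582
Lighter = 0.90582, Darker = 0.08344
Ratio = (L_lighter + 0.05) / (L_darker + 0.05)
Ratio = (0.90582 + 0.05) / (0.08344 + 0.05) = 0.95582 / 0.13344 ≈ 7.1629
Ratio ≈ 7.16:1


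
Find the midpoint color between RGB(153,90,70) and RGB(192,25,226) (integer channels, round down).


Midpoint: each channel = ⌊(C₁+C₂)/2⌋
R: ⌊(153+192)/2⌋ = 172
G: ⌊(90+25)/2⌋ = 57
B: ⌊(70+226)/2⌋ = 148
= RGB(172, 57, 148)


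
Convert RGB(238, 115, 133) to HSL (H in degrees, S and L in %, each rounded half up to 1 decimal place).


Normalize: R'=238/255≈0.9333, G'=115/255≈0.4510, B'=133/255≈0.5216
Max=238/255, Min=115/255, Δ=Max-Min=123/255
L = (Max+Min)/2 = (238+115)/510 = 353/510 = 0.69215… → L = 69.2%
L > 0.5 → S = Δ/(2-Max-Min) = 123/(510-238-115) = 123/157 = 0.78343… → S = 78.3%
(the 1/255 factors cancel in S and H, so raw channel differences can be used)
Max is R' → H = 60 × (((G-B)/Δ) mod 6) = 60 × (((115-133)/123) mod 6)
  (-18)/123 = -0.1463…; negative, so add 6 → 5.8536…
  H = 60 × 5.8536… = 351.219…° → H = 351.2°
= HSL(351.2°, 78.3%, 69.2%)


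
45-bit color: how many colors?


Colors = 2^bits = 2^45
= 35,184,372,088,832 colors


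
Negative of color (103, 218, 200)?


Invert: (255-R, 255-G, 255-B)
R: 255-103 = 152
G: 255-218 = 37
B: 255-200 = 55
= RGB(152, 37, 55)


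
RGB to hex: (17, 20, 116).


R = 17 → 11 (hex)
G = 20 → 14 (hex)
B = 116 → 74 (hex)
Hex = #111474


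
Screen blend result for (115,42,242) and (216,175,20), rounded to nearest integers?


Screen: C = 255 - (255-A)×(255-B)/255, rounded to nearest integer
R: 255 - (255-115)×(255-216)/255 = 255 - 5460/255 ≈ 255 - 21.412 = 233.588 → 234
G: 255 - (255-42)×(255-175)/255 = 255 - 17040/255 ≈ 255 - 66.824 = 188.176 → 188
B: 255 - (255-242)×(255-20)/255 = 255 - 3055/255 ≈ 255 - 11.980 = 243.020 → 243
= RGB(234, 188, 243)


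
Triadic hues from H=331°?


Triadic: equally spaced at 120° intervals
H1 = 331°
H2 = (331 + 120) mod 360 = 91°
H3 = (331 + 240) mod 360 = 211°
Triadic = 331°, 91°, 211°


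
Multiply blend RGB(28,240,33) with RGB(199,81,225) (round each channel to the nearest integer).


Multiply: C = A×B/255, rounded to nearest integer
R: 28×199/255 = 5572/255 ≈ 21.851 → 22
G: 240×81/255 = 19440/255 ≈ 76.235 → 76
B: 33×225/255 = 7425/255 ≈ 29.118 → 29
= RGB(22, 76, 29)


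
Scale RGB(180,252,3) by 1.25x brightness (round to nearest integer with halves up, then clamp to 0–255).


Multiply each channel by 1.25, round half up, clamp to [0, 255]
R: 180×1.25 = 225
G: 252×1.25 = 315 → clamp → 255
B: 3×1.25 = 3.75 → round → 4
= RGB(225, 255, 4)


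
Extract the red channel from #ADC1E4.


Color: #ADC1E4
R = AD = 173
G = C1 = 193
B = E4 = 228
Red = 173


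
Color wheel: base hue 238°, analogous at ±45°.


Base hue: 238°
Left analog: (238 - 45) mod 360 = 193°
Right analog: (238 + 45) mod 360 = 283°
Analogous hues = 193° and 283°


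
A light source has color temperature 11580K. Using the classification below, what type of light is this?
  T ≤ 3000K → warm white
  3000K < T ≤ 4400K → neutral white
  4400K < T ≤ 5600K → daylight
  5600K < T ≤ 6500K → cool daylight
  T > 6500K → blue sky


Temperature: 11580K
11580K > 6500K → blue sky
Classification: blue sky


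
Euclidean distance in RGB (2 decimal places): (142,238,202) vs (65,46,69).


d = √[(R₁-R₂)² + (G₁-G₂)² + (B₁-B₂)²]
d = √[(142-65)² + (238-46)² + (202-69)²]
d = √[5929 + 36864 + 17689]
d = √60482
d ≈ 245.93


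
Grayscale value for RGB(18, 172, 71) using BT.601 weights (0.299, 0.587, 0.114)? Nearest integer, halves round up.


Gray = 0.299×R + 0.587×G + 0.114×B
Gray = 0.299×18 + 0.587×172 + 0.114×71
Gray = 5.382 + 100.964 + 8.094
Gray = 114.440 → round half up → 114
Gray = 114


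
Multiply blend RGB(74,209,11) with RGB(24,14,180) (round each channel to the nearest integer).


Multiply: C = A×B/255, rounded to nearest integer
R: 74×24/255 = 1776/255 ≈ 6.965 → 7
G: 209×14/255 = 2926/255 ≈ 11.475 → 11
B: 11×180/255 = 1980/255 ≈ 7.765 → 8
= RGB(7, 11, 8)


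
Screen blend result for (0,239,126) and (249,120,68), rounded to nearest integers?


Screen: C = 255 - (255-A)×(255-B)/255, rounded to nearest integer
R: 255 - (255-0)×(255-249)/255 = 255 - 1530/255 ≈ 255 - 6.000 = 249.000 → 249
G: 255 - (255-239)×(255-120)/255 = 255 - 2160/255 ≈ 255 - 8.471 = 246.529 → 247
B: 255 - (255-126)×(255-68)/255 = 255 - 24123/255 ≈ 255 - 94.600 = 160.400 → 160
= RGB(249, 247, 160)


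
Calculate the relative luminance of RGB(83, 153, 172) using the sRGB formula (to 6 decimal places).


Linearize each channel (sRGB transfer function): c = v/255; c_lin = c/12.92 if c ≤ 0.04045, else ((c+0.055)/1.055)^2.4
  R: 83/255 ≈ 0.325490 > 0.04045 → ((0.325490+0.055)/1.055)^2.4 ≈ 0.086500
  G: 153/255 ≈ 0.600000 > 0.04045 → ((0.600000+0.055)/1.055)^2.4 ≈ 0.318547
  B: 172/255 ≈ 0.674510 > 0.04045 → ((0.674510+0.055)/1.055)^2.4 ≈ 0.412543
R_lin = 0.086500, G_lin = 0.318547, B_lin = 0.412543
L = 0.2126×R + 0.7152×G + 0.0722×B
L = 0.2126×0.086500 + 0.7152×0.318547 + 0.0722×0.412543
L ≈ 0.276000


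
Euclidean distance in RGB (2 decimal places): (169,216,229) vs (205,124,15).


d = √[(R₁-R₂)² + (G₁-G₂)² + (B₁-B₂)²]
d = √[(169-205)² + (216-124)² + (229-15)²]
d = √[1296 + 8464 + 45796]
d = √55556
d ≈ 235.70


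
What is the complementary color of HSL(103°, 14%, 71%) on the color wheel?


Complement = opposite side of color wheel = hue + 180°
H' = (103 + 180) mod 360 = 283°
S and L unchanged.
= HSL(283°, 14%, 71%)


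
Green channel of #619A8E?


Color: #619A8E
R = 61 = 97
G = 9A = 154
B = 8E = 142
Green = 154


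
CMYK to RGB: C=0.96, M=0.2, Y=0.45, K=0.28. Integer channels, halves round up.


R = 255 × (1-C) × (1-K) = 255 × 0.04 × 0.72 = 7.344 → 7
G = 255 × (1-M) × (1-K) = 255 × 0.80 × 0.72 = 146.88 → 147
B = 255 × (1-Y) × (1-K) = 255 × 0.55 × 0.72 = 100.98 → 101
= RGB(7, 147, 101)


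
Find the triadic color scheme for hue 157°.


Triadic: equally spaced at 120° intervals
H1 = 157°
H2 = (157 + 120) mod 360 = 277°
H3 = (157 + 240) mod 360 = 37°
Triadic = 157°, 277°, 37°


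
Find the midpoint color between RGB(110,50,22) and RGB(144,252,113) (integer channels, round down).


Midpoint: each channel = ⌊(C₁+C₂)/2⌋
R: ⌊(110+144)/2⌋ = 127
G: ⌊(50+252)/2⌋ = 151
B: ⌊(22+113)/2⌋ = 67
= RGB(127, 151, 67)


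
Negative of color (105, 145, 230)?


Invert: (255-R, 255-G, 255-B)
R: 255-105 = 150
G: 255-145 = 110
B: 255-230 = 25
= RGB(150, 110, 25)


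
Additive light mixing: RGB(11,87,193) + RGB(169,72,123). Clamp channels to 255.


Additive: each channel = min(255, C₁+C₂)
R: 11+169 = 180 → 180
G: 87+72 = 159 → 159
B: 193+123 = 316 → 255
= RGB(180, 159, 255)


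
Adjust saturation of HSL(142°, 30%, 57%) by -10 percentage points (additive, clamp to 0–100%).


Original S = 30%
Adjustment = -10 percentage points
New S = 30 + (-10) = 20
Clamp to [0, 100] → 20
= HSL(142°, 20%, 57%)


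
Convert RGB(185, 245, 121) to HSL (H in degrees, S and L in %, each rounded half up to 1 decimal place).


Normalize: R'=185/255≈0.7255, G'=245/255≈0.9608, B'=121/255≈0.4745
Max=245/255, Min=121/255, Δ=Max-Min=124/255
L = (Max+Min)/2 = (245+121)/510 = 366/510 = 0.71764… → L = 71.8%
L > 0.5 → S = Δ/(2-Max-Min) = 124/(510-245-121) = 124/144 = 0.86111… → S = 86.1%
(the 1/255 factors cancel in S and H, so raw channel differences can be used)
Max is G' → H = 60 × ((B-R)/Δ + 2) = 60 × ((121-185)/124 + 2)
  -64/124 + 2 = -0.5161… + 2 = 1.4838…
  H = 60 × 1.4838… = 89.032…° → H = 89.0°
= HSL(89.0°, 86.1%, 71.8%)


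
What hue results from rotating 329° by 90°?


New hue = (H + rotation) mod 360
New hue = (329 + 90) mod 360
= 419 mod 360
= 59°


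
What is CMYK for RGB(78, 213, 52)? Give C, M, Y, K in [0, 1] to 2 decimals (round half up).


R'=78/255≈0.3059, G'=213/255≈0.8353, B'=52/255≈0.2039
K = 1 - max(R',G',B') = 1 - 213/255 = 42/255 = 0.16470… → 0.16
(1-R'-K)/(1-K) simplifies to (max-R)/max with max = 213:
C = (213-78)/213 = 135/213 = 0.63380… → 0.63
M = (213-213)/213 = 0/213 = 0 → 0.00
Y = (213-52)/213 = 161/213 = 0.75586… → 0.76
= CMYK(0.63, 0.00, 0.76, 0.16)


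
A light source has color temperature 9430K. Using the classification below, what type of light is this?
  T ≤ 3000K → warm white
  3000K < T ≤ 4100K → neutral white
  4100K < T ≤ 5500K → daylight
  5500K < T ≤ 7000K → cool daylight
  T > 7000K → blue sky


Temperature: 9430K
9430K > 7000K → blue sky
Classification: blue sky


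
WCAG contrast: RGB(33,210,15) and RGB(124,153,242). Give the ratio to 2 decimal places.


Linearize each sRGB channel c=v/255: c/12.92 if c ≤ 0.04045 else ((c+0.055)/1.055)^2.4
L = 0.2126×R_lin + 0.7152×G_lin + 0.0722×B_lin
Color 1 (33,210,15):
  R=33: 33/255≈0.1294 > 0.04045 → ((0.1294+0.055)/1.055)^2.4 ≈ 0.01521
  G=210: 210/255≈0.8235 > 0.04045 → ((0.8235+0.055)/1.055)^2.4 ≈ 0.64448
  B=15: 15/255≈0.0588 > 0.04045 → ((0.0588+0.055)/1.055)^2.4 ≈ 0.00478
  L1 = 0.2126×0.01521 + 0.7152×0.64448 + 0.0722×0.00478 ≈ 0.46451
Color 2 (124,153,242):
  R=124: 124/255≈0.4863 > 0.04045 → ((0.4863+0.055)/1.055)^2.4 ≈ 0.20156
  G=153: 153/255≈0.6000 > 0.04045 → ((0.6000+0.055)/1.055)^2.4 ≈ 0.31855
  B=242: 242/255≈0.9490 > 0.04045 → ((0.9490+0.055)/1.055)^2.4 ≈ 0.88792
  L2 = 0.2126×0.20156 + 0.7152×0.31855 + 0.0722×0.88792 ≈ 0.33478
Lighter = 0.46451, Darker = 0.33478
Ratio = (L_lighter + 0.05) / (L_darker + 0.05)
Ratio = (0.46451 + 0.05) / (0.33478 + 0.05) = 0.51451 / 0.38478 ≈ 1.3371
Ratio ≈ 1.34:1


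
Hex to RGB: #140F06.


14 → 20 (R)
0F → 15 (G)
06 → 6 (B)
= RGB(20, 15, 6)


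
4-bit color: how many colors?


Colors = 2^bits = 2^4
= 16 colors


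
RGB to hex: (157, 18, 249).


R = 157 → 9D (hex)
G = 18 → 12 (hex)
B = 249 → F9 (hex)
Hex = #9D12F9


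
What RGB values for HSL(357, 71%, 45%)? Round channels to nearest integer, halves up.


H=357°, S=0.71, L=0.45
C = (1-|2L-1|)×S = (1-|-0.10|)×0.71 = 0.639
H' = H/60 = 357/60 ≈ 5.9500; X = C×(1-|H' mod 2 - 1|) = 0.03195
m = L - C/2 = 0.45 - 0.3195 = 0.1305
Sector ⌊H'⌋ = 5 → (R',G',B') = (0.639, 0.0, 0.03195)
RGB = ((R'+m)×255, (G'+m)×255, (B'+m)×255) = (196.2225, 33.2775, 41.42475)
Round half up → RGB(196, 33, 41)


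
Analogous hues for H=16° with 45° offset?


Base hue: 16°
Left analog: (16 - 45) mod 360 = 331°
Right analog: (16 + 45) mod 360 = 61°
Analogous hues = 331° and 61°


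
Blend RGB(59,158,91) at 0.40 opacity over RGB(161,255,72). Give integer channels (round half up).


C = α×F + (1-α)×B, with 1-α = 0.60
R: 0.40×59 + 0.60×161 = 23.60 + 96.60 = 120.20 → 120
G: 0.40×158 + 0.60×255 = 63.20 + 153.00 = 216.20 → 216
B: 0.40×91 + 0.60×72 = 36.40 + 43.20 = 79.60 → 80
= RGB(120, 216, 80)


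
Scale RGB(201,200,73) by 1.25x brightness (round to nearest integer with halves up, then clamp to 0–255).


Multiply each channel by 1.25, round half up, clamp to [0, 255]
R: 201×1.25 = 251.25 → round → 251
G: 200×1.25 = 250
B: 73×1.25 = 91.25 → round → 91
= RGB(251, 250, 91)


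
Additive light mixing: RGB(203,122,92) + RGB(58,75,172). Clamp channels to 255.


Additive: each channel = min(255, C₁+C₂)
R: 203+58 = 261 → 255
G: 122+75 = 197 → 197
B: 92+172 = 264 → 255
= RGB(255, 197, 255)


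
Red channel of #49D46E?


Color: #49D46E
R = 49 = 73
G = D4 = 212
B = 6E = 110
Red = 73


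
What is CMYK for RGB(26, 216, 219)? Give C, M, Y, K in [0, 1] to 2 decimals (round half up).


R'=26/255≈0.1020, G'=216/255≈0.8471, B'=219/255≈0.8588
K = 1 - max(R',G',B') = 1 - 219/255 = 36/255 = 0.14117… → 0.14
(1-R'-K)/(1-K) simplifies to (max-R)/max with max = 219:
C = (219-26)/219 = 193/219 = 0.88127… → 0.88
M = (219-216)/219 = 3/219 = 0.01369… → 0.01
Y = (219-219)/219 = 0/219 = 0 → 0.00
= CMYK(0.88, 0.01, 0.00, 0.14)


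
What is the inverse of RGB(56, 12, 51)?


Invert: (255-R, 255-G, 255-B)
R: 255-56 = 199
G: 255-12 = 243
B: 255-51 = 204
= RGB(199, 243, 204)


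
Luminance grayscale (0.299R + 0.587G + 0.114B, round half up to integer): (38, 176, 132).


Gray = 0.299×R + 0.587×G + 0.114×B
Gray = 0.299×38 + 0.587×176 + 0.114×132
Gray = 11.362 + 103.312 + 15.048
Gray = 129.722 → round half up → 130
Gray = 130


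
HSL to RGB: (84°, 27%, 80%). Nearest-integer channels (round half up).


H=84°, S=0.27, L=0.80
C = (1-|2L-1|)×S = (1-|0.60|)×0.27 = 0.108
H' = H/60 = 84/60 ≈ 1.4000; X = C×(1-|H' mod 2 - 1|) = 0.0648
m = L - C/2 = 0.80 - 0.054 = 0.746
Sector ⌊H'⌋ = 1 → (R',G',B') = (0.0648, 0.108, 0.0)
RGB = ((R'+m)×255, (G'+m)×255, (B'+m)×255) = (206.754, 217.77, 190.23)
Round half up → RGB(207, 218, 190)


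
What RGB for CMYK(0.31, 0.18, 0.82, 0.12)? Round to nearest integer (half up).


R = 255 × (1-C) × (1-K) = 255 × 0.69 × 0.88 = 154.836 → 155
G = 255 × (1-M) × (1-K) = 255 × 0.82 × 0.88 = 184.008 → 184
B = 255 × (1-Y) × (1-K) = 255 × 0.18 × 0.88 = 40.392 → 40
= RGB(155, 184, 40)


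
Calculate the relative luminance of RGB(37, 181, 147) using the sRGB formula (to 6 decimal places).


Linearize each channel (sRGB transfer function): c = v/255; c_lin = c/12.92 if c ≤ 0.04045, else ((c+0.055)/1.055)^2.4
  R: 37/255 ≈ 0.145098 > 0.04045 → ((0.145098+0.055)/1.055)^2.4 ≈ 0.018500
  G: 181/255 ≈ 0.709804 > 0.04045 → ((0.709804+0.055)/1.055)^2.4 ≈ 0.462077
  B: 147/255 ≈ 0.576471 > 0.04045 → ((0.576471+0.055)/1.055)^2.4 ≈ 0.291771
R_lin = 0.018500, G_lin = 0.462077, B_lin = 0.291771
L = 0.2126×R + 0.7152×G + 0.0722×B
L = 0.2126×0.018500 + 0.7152×0.462077 + 0.0722×0.291771
L ≈ 0.355476


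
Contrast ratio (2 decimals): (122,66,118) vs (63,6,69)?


Linearize each sRGB channel c=v/255: c/12.92 if c ≤ 0.04045 else ((c+0.055)/1.055)^2.4
L = 0.2126×R_lin + 0.7152×G_lin + 0.0722×B_lin
Color 1 (122,66,118):
  R=122: 122/255≈0.4784 > 0.04045 → ((0.4784+0.055)/1.055)^2.4 ≈ 0.19462
  G=66: 66/255≈0.2588 > 0.04045 → ((0.2588+0.055)/1.055)^2.4 ≈ 0.05448
  B=118: 118/255≈0.4627 > 0.04045 → ((0.4627+0.055)/1.055)^2.4 ≈ 0.18116
  L1 = 0.2126×0.19462 + 0.7152×0.05448 + 0.0722×0.18116 ≈ 0.09342
Color 2 (63,6,69):
  R=63: 63/255≈0.2471 > 0.04045 → ((0.2471+0.055)/1.055)^2.4 ≈ 0.04971
  G=6: 6/255≈0.0235 ≤ 0.04045 → 0.0235/12.92 ≈ 0.00182
  B=69: 69/255≈0.2706 > 0.04045 → ((0.2706+0.055)/1.055)^2.4 ≈ 0.05951
  L2 = 0.2126×0.04971 + 0.7152×0.00182 + 0.0722×0.05951 ≈ 0.01617
Lighter = 0.09342, Darker = 0.01617
Ratio = (L_lighter + 0.05) / (L_darker + 0.05)
Ratio = (0.09342 + 0.05) / (0.01617 + 0.05) = 0.14342 / 0.06617 ≈ 2.1676
Ratio ≈ 2.17:1


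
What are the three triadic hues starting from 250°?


Triadic: equally spaced at 120° intervals
H1 = 250°
H2 = (250 + 120) mod 360 = 10°
H3 = (250 + 240) mod 360 = 130°
Triadic = 250°, 10°, 130°
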